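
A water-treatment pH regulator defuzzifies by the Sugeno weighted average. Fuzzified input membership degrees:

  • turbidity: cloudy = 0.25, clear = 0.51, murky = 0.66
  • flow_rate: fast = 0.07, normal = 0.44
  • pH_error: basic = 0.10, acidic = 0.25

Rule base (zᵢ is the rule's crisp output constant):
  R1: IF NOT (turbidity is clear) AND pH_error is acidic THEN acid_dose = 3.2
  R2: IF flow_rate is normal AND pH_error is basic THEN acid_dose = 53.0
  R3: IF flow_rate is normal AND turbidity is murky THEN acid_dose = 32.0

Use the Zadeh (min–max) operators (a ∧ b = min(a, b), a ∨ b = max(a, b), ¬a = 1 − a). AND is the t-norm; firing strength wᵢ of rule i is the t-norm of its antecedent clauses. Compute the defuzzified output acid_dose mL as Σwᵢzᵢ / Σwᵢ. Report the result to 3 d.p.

25.544

R1 (z=3.2): ¬clear=1−0.51=0.49, acidic=0.25; AND[min(a, b)] → w = 0.25
R2 (z=53.0): normal=0.44, basic=0.10; AND[min(a, b)] → w = 0.10
R3 (z=32.0): normal=0.44, murky=0.66; AND[min(a, b)] → w = 0.44
Weighted average = (0.25·3.2 + 0.10·53.0 + 0.44·32.0) / (0.25 + 0.10 + 0.44)
  = 20.1800 / 0.7900 = 25.544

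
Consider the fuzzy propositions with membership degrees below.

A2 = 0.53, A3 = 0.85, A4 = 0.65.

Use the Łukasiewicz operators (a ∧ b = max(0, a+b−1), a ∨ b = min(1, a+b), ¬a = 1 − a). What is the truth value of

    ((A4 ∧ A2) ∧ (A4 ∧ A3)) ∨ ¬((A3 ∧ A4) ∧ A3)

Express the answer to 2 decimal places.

0.65

A4 ∧ A2 = max(0, a+b−1) on (0.65, 0.53) = 0.18
A4 ∧ A3 = max(0, a+b−1) on (0.65, 0.85) = 0.50
(A4 ∧ A2) ∧ (A4 ∧ A3) = max(0, a+b−1) on (0.18, 0.50) = 0.00
A3 ∧ A4 = max(0, a+b−1) on (0.85, 0.65) = 0.50
(A3 ∧ A4) ∧ A3 = max(0, a+b−1) on (0.50, 0.85) = 0.35
¬((A3 ∧ A4) ∧ A3) = 1 − 0.35 = 0.65
((A4 ∧ A2) ∧ (A4 ∧ A3)) ∨ ¬((A3 ∧ A4) ∧ A3) = min(1, a+b) on (0.00, 0.65) = 0.65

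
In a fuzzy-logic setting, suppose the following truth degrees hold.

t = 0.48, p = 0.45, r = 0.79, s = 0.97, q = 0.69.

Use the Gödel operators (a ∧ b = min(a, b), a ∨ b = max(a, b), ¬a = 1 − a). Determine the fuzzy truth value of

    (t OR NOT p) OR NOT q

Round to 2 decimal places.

0.55

NOT p = 1 − 0.45 = 0.55
t OR NOT p = max(a, b) on (0.48, 0.55) = 0.55
NOT q = 1 − 0.69 = 0.31
(t OR NOT p) OR NOT q = max(a, b) on (0.55, 0.31) = 0.55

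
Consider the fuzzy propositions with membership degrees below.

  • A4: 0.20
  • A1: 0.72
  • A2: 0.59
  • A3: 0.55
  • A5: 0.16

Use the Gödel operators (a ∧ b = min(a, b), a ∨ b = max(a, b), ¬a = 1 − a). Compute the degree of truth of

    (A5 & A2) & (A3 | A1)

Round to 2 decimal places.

A5 & A2 = min(a, b) on (0.16, 0.59) = 0.16
A3 | A1 = max(a, b) on (0.55, 0.72) = 0.72
(A5 & A2) & (A3 | A1) = min(a, b) on (0.16, 0.72) = 0.16

0.16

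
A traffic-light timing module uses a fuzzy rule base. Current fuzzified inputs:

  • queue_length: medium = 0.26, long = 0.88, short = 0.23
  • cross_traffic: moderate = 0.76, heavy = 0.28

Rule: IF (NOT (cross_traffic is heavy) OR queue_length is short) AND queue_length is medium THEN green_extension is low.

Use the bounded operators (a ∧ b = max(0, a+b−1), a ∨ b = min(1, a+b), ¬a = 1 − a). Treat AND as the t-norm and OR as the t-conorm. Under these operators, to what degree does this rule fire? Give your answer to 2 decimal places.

0.21

firing strength: (¬heavy=1−0.28=0.72 OR short=0.23) = 0.95; AND[max(0, a+b−1)] with medium=0.26 → w = 0.21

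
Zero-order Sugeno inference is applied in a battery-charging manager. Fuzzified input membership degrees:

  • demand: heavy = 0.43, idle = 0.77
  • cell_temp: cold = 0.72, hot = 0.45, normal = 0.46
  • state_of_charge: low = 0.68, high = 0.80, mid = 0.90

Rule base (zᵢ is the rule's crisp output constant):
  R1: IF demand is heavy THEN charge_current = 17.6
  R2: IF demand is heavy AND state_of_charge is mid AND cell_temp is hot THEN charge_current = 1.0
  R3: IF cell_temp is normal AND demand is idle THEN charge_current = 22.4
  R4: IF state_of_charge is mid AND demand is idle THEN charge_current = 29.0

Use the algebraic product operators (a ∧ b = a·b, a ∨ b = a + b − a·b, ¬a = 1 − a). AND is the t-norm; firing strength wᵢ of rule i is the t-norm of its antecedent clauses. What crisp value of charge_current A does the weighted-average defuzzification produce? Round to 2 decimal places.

R1 (z=17.6): heavy=0.43 → w = 0.4300
R2 (z=1.0): heavy=0.43, mid=0.90, hot=0.45; AND[a·b] → w = 0.1741
R3 (z=22.4): normal=0.46, idle=0.77; AND[a·b] → w = 0.3542
R4 (z=29.0): mid=0.90, idle=0.77; AND[a·b] → w = 0.6930
Weighted average = (0.4300·17.6 + 0.1741·1.0 + 0.3542·22.4 + 0.6930·29.0) / (0.4300 + 0.1741 + 0.3542 + 0.6930)
  = 35.7732 / 1.6514 = 21.66

21.66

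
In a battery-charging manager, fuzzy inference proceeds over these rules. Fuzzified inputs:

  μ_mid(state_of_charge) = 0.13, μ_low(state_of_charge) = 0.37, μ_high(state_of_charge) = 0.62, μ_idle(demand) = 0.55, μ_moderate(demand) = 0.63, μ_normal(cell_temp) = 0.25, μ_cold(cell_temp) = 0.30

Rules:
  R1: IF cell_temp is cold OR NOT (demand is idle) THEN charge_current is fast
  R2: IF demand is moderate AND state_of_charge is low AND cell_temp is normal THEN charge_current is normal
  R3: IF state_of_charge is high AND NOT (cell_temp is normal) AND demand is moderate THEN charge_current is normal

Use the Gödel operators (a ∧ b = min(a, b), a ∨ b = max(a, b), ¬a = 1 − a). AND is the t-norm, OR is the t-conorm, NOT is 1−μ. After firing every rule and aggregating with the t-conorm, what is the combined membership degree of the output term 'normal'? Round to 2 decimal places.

0.62

R1: cold=0.30, ¬idle=1−0.55=0.45; OR[max(a, b)] → w = 0.45
R2: moderate=0.63, low=0.37, normal=0.25; AND[min(a, b)] → w = 0.25
R3: high=0.62, ¬normal=1−0.25=0.75, moderate=0.63; AND[min(a, b)] → w = 0.62
Rules with consequent 'normal': {R2, R3} → strengths 0.25, 0.62
Aggregate via t-conorm [max(a, b)]: 0.62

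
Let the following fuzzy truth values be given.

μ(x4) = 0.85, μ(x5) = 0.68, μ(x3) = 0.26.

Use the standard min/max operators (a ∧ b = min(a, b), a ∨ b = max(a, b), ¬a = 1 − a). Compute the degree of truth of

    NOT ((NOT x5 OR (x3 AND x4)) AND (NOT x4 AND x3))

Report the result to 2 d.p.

0.85

NOT x5 = 1 − 0.68 = 0.32
x3 AND x4 = min(a, b) on (0.26, 0.85) = 0.26
NOT x5 OR (x3 AND x4) = max(a, b) on (0.32, 0.26) = 0.32
NOT x4 = 1 − 0.85 = 0.15
NOT x4 AND x3 = min(a, b) on (0.15, 0.26) = 0.15
(NOT x5 OR (x3 AND x4)) AND (NOT x4 AND x3) = min(a, b) on (0.32, 0.15) = 0.15
NOT ((NOT x5 OR (x3 AND x4)) AND (NOT x4 AND x3)) = 1 − 0.15 = 0.85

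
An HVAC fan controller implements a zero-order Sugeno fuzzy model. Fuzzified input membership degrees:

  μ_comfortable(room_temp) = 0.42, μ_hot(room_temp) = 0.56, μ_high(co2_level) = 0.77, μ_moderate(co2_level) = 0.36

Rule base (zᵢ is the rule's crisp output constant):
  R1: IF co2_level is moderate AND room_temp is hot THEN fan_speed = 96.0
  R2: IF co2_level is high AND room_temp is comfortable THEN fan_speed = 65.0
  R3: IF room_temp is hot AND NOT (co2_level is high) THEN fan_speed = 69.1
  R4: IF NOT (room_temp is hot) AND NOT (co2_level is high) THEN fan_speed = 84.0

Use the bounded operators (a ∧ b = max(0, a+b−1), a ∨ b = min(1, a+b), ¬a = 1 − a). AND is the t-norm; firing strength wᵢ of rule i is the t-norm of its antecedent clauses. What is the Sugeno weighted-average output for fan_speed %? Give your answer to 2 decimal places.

R1 (z=96.0): moderate=0.36, hot=0.56; AND[max(0, a+b−1)] → w = 0.00
R2 (z=65.0): high=0.77, comfortable=0.42; AND[max(0, a+b−1)] → w = 0.19
R3 (z=69.1): hot=0.56, ¬high=1−0.77=0.23; AND[max(0, a+b−1)] → w = 0.00
R4 (z=84.0): ¬hot=1−0.56=0.44, ¬high=1−0.77=0.23; AND[max(0, a+b−1)] → w = 0.00
Weighted average = (0.00·96.0 + 0.19·65.0 + 0.00·69.1 + 0.00·84.0) / (0.00 + 0.19 + 0.00 + 0.00)
  = 12.3500 / 0.1900 = 65.00

65.00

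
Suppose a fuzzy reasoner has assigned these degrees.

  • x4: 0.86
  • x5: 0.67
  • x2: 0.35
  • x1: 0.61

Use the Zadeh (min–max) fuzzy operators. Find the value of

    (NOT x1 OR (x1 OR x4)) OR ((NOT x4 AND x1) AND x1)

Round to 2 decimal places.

NOT x1 = 1 − 0.61 = 0.39
x1 OR x4 = max(a, b) on (0.61, 0.86) = 0.86
NOT x1 OR (x1 OR x4) = max(a, b) on (0.39, 0.86) = 0.86
NOT x4 = 1 − 0.86 = 0.14
NOT x4 AND x1 = min(a, b) on (0.14, 0.61) = 0.14
(NOT x4 AND x1) AND x1 = min(a, b) on (0.14, 0.61) = 0.14
(NOT x1 OR (x1 OR x4)) OR ((NOT x4 AND x1) AND x1) = max(a, b) on (0.86, 0.14) = 0.86

0.86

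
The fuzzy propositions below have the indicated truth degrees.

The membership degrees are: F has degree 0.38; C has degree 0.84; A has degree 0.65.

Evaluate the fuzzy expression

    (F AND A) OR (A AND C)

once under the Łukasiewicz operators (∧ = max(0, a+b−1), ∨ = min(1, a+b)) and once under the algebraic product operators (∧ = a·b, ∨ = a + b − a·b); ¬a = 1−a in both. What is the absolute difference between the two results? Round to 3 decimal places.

Under Łukasiewicz:
  F AND A = max(0, a+b−1) on (0.38, 0.65) = 0.03
  A AND C = max(0, a+b−1) on (0.65, 0.84) = 0.49
  (F AND A) OR (A AND C) = min(1, a+b) on (0.03, 0.49) = 0.52
  → value = 0.5200
Under algebraic product:
  F AND A = a·b on (0.3800, 0.6500) = 0.2470
  A AND C = a·b on (0.6500, 0.8400) = 0.5460
  (F AND A) OR (A AND C) = a + b − a·b on (0.2470, 0.5460) = 0.6581
  → value = 0.6581
|0.5200 − 0.6581| = 0.138

0.138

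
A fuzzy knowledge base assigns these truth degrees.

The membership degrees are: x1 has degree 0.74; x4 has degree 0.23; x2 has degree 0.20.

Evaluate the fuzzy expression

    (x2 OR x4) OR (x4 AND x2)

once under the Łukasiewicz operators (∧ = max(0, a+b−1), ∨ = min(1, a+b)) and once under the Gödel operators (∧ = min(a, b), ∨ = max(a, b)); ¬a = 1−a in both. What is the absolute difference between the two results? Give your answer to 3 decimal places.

0.200

Under Łukasiewicz:
  x2 OR x4 = min(1, a+b) on (0.20, 0.23) = 0.43
  x4 AND x2 = max(0, a+b−1) on (0.23, 0.20) = 0.00
  (x2 OR x4) OR (x4 AND x2) = min(1, a+b) on (0.43, 0.00) = 0.43
  → value = 0.4300
Under Gödel:
  x2 OR x4 = max(a, b) on (0.20, 0.23) = 0.23
  x4 AND x2 = min(a, b) on (0.23, 0.20) = 0.20
  (x2 OR x4) OR (x4 AND x2) = max(a, b) on (0.23, 0.20) = 0.23
  → value = 0.2300
|0.4300 − 0.2300| = 0.200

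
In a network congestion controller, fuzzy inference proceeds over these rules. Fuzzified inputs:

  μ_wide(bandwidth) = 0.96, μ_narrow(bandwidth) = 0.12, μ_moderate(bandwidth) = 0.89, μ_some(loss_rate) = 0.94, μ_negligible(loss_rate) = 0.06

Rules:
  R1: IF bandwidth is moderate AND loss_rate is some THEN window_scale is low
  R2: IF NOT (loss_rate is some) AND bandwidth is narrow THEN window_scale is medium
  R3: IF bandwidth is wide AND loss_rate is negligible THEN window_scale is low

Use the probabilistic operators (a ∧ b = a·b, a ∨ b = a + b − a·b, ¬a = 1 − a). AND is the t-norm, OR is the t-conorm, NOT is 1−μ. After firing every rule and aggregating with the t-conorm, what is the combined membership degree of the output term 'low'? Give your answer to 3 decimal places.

0.846

R1: moderate=0.89, some=0.94; AND[a·b] → w = 0.8366
R2: ¬some=1−0.94=0.06, narrow=0.12; AND[a·b] → w = 0.0072
R3: wide=0.96, negligible=0.06; AND[a·b] → w = 0.0576
Rules with consequent 'low': {R1, R3} → strengths 0.8366, 0.0576
Aggregate via t-conorm [a + b − a·b]: 0.8460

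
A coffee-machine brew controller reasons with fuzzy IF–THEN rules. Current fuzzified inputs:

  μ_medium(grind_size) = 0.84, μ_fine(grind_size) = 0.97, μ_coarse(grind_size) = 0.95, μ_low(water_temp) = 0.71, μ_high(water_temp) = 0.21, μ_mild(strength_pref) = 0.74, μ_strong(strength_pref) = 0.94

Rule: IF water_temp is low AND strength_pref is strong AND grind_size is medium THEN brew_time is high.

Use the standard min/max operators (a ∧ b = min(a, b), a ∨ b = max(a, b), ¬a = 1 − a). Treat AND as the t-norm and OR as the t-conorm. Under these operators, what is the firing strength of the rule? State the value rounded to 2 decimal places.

0.71

firing strength: low=0.71, strong=0.94, medium=0.84; AND[min(a, b)] → w = 0.71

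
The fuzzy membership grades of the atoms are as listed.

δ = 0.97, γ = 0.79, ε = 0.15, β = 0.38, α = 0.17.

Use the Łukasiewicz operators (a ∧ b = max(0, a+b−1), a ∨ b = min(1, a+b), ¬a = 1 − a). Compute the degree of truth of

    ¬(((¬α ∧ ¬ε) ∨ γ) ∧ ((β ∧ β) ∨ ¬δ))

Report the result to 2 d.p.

¬α = 1 − 0.17 = 0.83
¬ε = 1 − 0.15 = 0.85
¬α ∧ ¬ε = max(0, a+b−1) on (0.83, 0.85) = 0.68
(¬α ∧ ¬ε) ∨ γ = min(1, a+b) on (0.68, 0.79) = 1.00
β ∧ β = max(0, a+b−1) on (0.38, 0.38) = 0.00
¬δ = 1 − 0.97 = 0.03
(β ∧ β) ∨ ¬δ = min(1, a+b) on (0.00, 0.03) = 0.03
((¬α ∧ ¬ε) ∨ γ) ∧ ((β ∧ β) ∨ ¬δ) = max(0, a+b−1) on (1.00, 0.03) = 0.03
¬(((¬α ∧ ¬ε) ∨ γ) ∧ ((β ∧ β) ∨ ¬δ)) = 1 − 0.03 = 0.97

0.97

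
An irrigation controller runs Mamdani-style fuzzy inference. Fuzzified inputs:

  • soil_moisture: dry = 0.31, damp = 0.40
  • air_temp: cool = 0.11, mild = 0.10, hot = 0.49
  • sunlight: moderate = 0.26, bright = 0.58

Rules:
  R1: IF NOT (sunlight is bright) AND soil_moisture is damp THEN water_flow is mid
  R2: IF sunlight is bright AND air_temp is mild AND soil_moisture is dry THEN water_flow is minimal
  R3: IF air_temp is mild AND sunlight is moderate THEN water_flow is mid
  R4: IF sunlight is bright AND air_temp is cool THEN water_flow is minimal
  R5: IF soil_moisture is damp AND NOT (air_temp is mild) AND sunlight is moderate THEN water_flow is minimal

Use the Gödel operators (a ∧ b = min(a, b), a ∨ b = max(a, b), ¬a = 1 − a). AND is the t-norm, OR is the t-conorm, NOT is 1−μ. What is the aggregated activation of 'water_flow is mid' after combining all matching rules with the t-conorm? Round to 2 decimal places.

R1: ¬bright=1−0.58=0.42, damp=0.40; AND[min(a, b)] → w = 0.40
R2: bright=0.58, mild=0.10, dry=0.31; AND[min(a, b)] → w = 0.10
R3: mild=0.10, moderate=0.26; AND[min(a, b)] → w = 0.10
R4: bright=0.58, cool=0.11; AND[min(a, b)] → w = 0.11
R5: damp=0.40, ¬mild=1−0.10=0.90, moderate=0.26; AND[min(a, b)] → w = 0.26
Rules with consequent 'mid': {R1, R3} → strengths 0.40, 0.10
Aggregate via t-conorm [max(a, b)]: 0.40

0.40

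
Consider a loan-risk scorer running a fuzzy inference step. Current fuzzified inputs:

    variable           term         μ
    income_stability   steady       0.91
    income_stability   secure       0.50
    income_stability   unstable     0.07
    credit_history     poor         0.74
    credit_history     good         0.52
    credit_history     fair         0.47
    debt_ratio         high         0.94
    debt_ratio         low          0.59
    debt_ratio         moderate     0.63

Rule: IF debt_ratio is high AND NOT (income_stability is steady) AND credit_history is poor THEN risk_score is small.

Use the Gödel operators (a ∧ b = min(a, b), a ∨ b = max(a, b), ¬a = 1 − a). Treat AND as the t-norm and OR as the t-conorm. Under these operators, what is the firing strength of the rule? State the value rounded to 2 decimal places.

0.09

firing strength: high=0.94, ¬steady=1−0.91=0.09, poor=0.74; AND[min(a, b)] → w = 0.09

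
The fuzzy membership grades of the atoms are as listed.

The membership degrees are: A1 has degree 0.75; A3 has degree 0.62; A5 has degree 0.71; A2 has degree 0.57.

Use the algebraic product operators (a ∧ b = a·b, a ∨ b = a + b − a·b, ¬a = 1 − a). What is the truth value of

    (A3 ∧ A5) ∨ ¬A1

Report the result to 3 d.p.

A3 ∧ A5 = a·b on (0.6200, 0.7100) = 0.4402
¬A1 = 1 − 0.7500 = 0.2500
(A3 ∧ A5) ∨ ¬A1 = a + b − a·b on (0.4402, 0.2500) = 0.5801

0.580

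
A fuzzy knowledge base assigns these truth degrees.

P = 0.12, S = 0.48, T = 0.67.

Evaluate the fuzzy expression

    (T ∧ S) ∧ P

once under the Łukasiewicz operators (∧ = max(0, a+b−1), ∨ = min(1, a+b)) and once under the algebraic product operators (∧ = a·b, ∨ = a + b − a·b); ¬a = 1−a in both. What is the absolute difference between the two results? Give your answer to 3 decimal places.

0.039

Under Łukasiewicz:
  T ∧ S = max(0, a+b−1) on (0.67, 0.48) = 0.15
  (T ∧ S) ∧ P = max(0, a+b−1) on (0.15, 0.12) = 0.00
  → value = 0.0000
Under algebraic product:
  T ∧ S = a·b on (0.6700, 0.4800) = 0.3216
  (T ∧ S) ∧ P = a·b on (0.3216, 0.1200) = 0.0386
  → value = 0.0386
|0.0000 − 0.0386| = 0.039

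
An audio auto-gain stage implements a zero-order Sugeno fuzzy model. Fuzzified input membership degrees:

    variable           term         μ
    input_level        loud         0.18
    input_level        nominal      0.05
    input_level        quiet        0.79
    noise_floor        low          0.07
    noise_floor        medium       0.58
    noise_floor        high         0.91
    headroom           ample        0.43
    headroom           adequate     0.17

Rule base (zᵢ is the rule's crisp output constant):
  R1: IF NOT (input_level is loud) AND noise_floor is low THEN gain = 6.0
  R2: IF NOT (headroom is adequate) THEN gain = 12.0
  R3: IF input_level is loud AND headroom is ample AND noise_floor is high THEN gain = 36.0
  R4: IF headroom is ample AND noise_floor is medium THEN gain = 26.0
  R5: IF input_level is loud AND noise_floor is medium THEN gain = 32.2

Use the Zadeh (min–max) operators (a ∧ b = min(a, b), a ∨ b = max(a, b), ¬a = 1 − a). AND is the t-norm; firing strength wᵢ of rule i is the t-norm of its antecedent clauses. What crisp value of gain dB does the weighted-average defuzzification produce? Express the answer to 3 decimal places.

R1 (z=6.0): ¬loud=1−0.18=0.82, low=0.07; AND[min(a, b)] → w = 0.07
R2 (z=12.0): ¬adequate=1−0.17=0.83 → w = 0.83
R3 (z=36.0): loud=0.18, ample=0.43, high=0.91; AND[min(a, b)] → w = 0.18
R4 (z=26.0): ample=0.43, medium=0.58; AND[min(a, b)] → w = 0.43
R5 (z=32.2): loud=0.18, medium=0.58; AND[min(a, b)] → w = 0.18
Weighted average = (0.07·6.0 + 0.83·12.0 + 0.18·36.0 + 0.43·26.0 + 0.18·32.2) / (0.07 + 0.83 + 0.18 + 0.43 + 0.18)
  = 33.8360 / 1.6900 = 20.021

20.021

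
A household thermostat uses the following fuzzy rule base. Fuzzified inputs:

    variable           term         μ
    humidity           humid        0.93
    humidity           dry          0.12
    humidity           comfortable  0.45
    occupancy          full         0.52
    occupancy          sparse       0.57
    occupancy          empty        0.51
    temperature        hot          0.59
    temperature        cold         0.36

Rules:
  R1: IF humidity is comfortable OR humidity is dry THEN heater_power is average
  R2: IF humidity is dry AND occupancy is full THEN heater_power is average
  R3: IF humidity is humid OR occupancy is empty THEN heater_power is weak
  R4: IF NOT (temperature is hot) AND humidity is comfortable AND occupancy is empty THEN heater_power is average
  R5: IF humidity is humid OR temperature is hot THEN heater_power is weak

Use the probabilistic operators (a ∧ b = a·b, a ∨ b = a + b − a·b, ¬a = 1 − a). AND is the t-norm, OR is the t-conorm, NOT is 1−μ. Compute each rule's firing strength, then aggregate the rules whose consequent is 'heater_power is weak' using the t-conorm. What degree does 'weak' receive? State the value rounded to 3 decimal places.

R1: comfortable=0.45, dry=0.12; OR[a + b − a·b] → w = 0.5160
R2: dry=0.12, full=0.52; AND[a·b] → w = 0.0624
R3: humid=0.93, empty=0.51; OR[a + b − a·b] → w = 0.9657
R4: ¬hot=1−0.59=0.41, comfortable=0.45, empty=0.51; AND[a·b] → w = 0.0941
R5: humid=0.93, hot=0.59; OR[a + b − a·b] → w = 0.9713
Rules with consequent 'weak': {R3, R5} → strengths 0.9657, 0.9713
Aggregate via t-conorm [a + b − a·b]: 0.9990

0.999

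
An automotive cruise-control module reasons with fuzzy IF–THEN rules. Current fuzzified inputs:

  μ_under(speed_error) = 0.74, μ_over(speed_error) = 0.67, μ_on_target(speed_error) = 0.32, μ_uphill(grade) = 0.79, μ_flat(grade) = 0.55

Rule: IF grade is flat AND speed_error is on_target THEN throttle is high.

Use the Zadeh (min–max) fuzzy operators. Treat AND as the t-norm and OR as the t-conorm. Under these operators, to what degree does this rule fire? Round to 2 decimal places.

0.32

firing strength: flat=0.55, on_target=0.32; AND[min(a, b)] → w = 0.32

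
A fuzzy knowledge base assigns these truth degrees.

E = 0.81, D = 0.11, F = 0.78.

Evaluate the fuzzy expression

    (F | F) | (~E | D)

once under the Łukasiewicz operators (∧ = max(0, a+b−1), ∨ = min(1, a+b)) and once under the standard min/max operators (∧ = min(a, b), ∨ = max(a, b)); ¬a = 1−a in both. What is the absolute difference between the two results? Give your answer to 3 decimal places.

0.220

Under Łukasiewicz:
  F | F = min(1, a+b) on (0.78, 0.78) = 1.00
  ~E = 1 − 0.81 = 0.19
  ~E | D = min(1, a+b) on (0.19, 0.11) = 0.30
  (F | F) | (~E | D) = min(1, a+b) on (1.00, 0.30) = 1.00
  → value = 1.0000
Under standard min/max:
  F | F = max(a, b) on (0.78, 0.78) = 0.78
  ~E = 1 − 0.81 = 0.19
  ~E | D = max(a, b) on (0.19, 0.11) = 0.19
  (F | F) | (~E | D) = max(a, b) on (0.78, 0.19) = 0.78
  → value = 0.7800
|1.0000 − 0.7800| = 0.220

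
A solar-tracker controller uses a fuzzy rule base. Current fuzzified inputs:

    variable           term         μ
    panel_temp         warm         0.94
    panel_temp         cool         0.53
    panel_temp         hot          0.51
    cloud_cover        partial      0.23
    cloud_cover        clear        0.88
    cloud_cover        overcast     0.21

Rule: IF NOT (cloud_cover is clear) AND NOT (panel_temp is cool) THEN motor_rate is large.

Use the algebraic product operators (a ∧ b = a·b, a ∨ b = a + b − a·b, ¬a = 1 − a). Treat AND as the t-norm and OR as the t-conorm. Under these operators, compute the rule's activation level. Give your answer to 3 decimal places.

0.056

firing strength: ¬clear=1−0.88=0.12, ¬cool=1−0.53=0.47; AND[a·b] → w = 0.0564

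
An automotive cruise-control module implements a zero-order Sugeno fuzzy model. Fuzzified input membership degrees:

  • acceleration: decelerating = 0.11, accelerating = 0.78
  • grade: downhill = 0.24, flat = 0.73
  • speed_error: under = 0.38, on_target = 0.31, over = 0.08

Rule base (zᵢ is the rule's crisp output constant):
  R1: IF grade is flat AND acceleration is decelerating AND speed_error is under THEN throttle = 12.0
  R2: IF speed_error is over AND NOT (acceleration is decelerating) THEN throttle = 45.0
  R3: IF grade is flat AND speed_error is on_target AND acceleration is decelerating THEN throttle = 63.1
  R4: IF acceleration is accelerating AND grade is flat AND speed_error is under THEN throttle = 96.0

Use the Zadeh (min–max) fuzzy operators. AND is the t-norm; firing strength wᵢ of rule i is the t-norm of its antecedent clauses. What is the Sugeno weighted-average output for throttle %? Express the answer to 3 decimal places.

71.090

R1 (z=12.0): flat=0.73, decelerating=0.11, under=0.38; AND[min(a, b)] → w = 0.11
R2 (z=45.0): over=0.08, ¬decelerating=1−0.11=0.89; AND[min(a, b)] → w = 0.08
R3 (z=63.1): flat=0.73, on_target=0.31, decelerating=0.11; AND[min(a, b)] → w = 0.11
R4 (z=96.0): accelerating=0.78, flat=0.73, under=0.38; AND[min(a, b)] → w = 0.38
Weighted average = (0.11·12.0 + 0.08·45.0 + 0.11·63.1 + 0.38·96.0) / (0.11 + 0.08 + 0.11 + 0.38)
  = 48.3410 / 0.6800 = 71.090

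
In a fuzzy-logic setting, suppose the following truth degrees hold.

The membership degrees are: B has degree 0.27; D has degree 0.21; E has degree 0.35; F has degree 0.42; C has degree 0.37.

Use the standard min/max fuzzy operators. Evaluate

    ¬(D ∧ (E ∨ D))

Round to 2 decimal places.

E ∨ D = max(a, b) on (0.35, 0.21) = 0.35
D ∧ (E ∨ D) = min(a, b) on (0.21, 0.35) = 0.21
¬(D ∧ (E ∨ D)) = 1 − 0.21 = 0.79

0.79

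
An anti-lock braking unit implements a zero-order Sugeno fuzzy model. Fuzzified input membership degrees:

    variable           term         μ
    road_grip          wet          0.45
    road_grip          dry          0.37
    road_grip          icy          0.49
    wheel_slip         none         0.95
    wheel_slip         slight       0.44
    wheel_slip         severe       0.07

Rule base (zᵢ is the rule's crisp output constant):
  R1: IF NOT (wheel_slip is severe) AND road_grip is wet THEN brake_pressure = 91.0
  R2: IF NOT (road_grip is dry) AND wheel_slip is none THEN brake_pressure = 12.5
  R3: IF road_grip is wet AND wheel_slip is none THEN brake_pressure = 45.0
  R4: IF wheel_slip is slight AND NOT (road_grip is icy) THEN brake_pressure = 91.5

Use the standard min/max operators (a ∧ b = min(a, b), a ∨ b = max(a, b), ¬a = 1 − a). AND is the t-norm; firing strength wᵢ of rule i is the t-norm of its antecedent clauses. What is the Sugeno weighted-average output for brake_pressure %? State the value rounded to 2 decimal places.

55.50

R1 (z=91.0): ¬severe=1−0.07=0.93, wet=0.45; AND[min(a, b)] → w = 0.45
R2 (z=12.5): ¬dry=1−0.37=0.63, none=0.95; AND[min(a, b)] → w = 0.63
R3 (z=45.0): wet=0.45, none=0.95; AND[min(a, b)] → w = 0.45
R4 (z=91.5): slight=0.44, ¬icy=1−0.49=0.51; AND[min(a, b)] → w = 0.44
Weighted average = (0.45·91.0 + 0.63·12.5 + 0.45·45.0 + 0.44·91.5) / (0.45 + 0.63 + 0.45 + 0.44)
  = 109.3350 / 1.9700 = 55.50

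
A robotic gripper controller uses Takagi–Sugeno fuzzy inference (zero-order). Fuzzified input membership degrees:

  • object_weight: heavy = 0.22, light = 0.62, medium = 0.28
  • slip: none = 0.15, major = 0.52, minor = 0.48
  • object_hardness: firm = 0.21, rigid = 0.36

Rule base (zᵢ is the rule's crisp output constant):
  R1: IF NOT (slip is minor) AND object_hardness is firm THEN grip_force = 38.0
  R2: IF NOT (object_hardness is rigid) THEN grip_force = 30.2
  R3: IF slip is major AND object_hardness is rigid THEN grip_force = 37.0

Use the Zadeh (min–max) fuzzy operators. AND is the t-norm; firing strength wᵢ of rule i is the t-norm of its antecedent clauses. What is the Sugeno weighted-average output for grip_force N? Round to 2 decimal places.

33.58

R1 (z=38.0): ¬minor=1−0.48=0.52, firm=0.21; AND[min(a, b)] → w = 0.21
R2 (z=30.2): ¬rigid=1−0.36=0.64 → w = 0.64
R3 (z=37.0): major=0.52, rigid=0.36; AND[min(a, b)] → w = 0.36
Weighted average = (0.21·38.0 + 0.64·30.2 + 0.36·37.0) / (0.21 + 0.64 + 0.36)
  = 40.6280 / 1.2100 = 33.58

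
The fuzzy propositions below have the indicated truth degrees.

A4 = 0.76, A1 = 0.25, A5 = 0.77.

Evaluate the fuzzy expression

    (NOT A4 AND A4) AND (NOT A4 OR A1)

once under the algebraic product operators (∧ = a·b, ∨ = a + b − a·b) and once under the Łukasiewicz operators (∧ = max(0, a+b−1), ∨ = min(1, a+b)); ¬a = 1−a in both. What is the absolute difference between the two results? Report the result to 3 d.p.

Under algebraic product:
  NOT A4 = 1 − 0.7600 = 0.2400
  NOT A4 AND A4 = a·b on (0.2400, 0.7600) = 0.1824
  NOT A4 = 1 − 0.7600 = 0.2400
  NOT A4 OR A1 = a + b − a·b on (0.2400, 0.2500) = 0.4300
  (NOT A4 AND A4) AND (NOT A4 OR A1) = a·b on (0.1824, 0.4300) = 0.0784
  → value = 0.0784
Under Łukasiewicz:
  NOT A4 = 1 − 0.76 = 0.24
  NOT A4 AND A4 = max(0, a+b−1) on (0.24, 0.76) = 0.00
  NOT A4 = 1 − 0.76 = 0.24
  NOT A4 OR A1 = min(1, a+b) on (0.24, 0.25) = 0.49
  (NOT A4 AND A4) AND (NOT A4 OR A1) = max(0, a+b−1) on (0.00, 0.49) = 0.00
  → value = 0.0000
|0.0784 − 0.0000| = 0.078

0.078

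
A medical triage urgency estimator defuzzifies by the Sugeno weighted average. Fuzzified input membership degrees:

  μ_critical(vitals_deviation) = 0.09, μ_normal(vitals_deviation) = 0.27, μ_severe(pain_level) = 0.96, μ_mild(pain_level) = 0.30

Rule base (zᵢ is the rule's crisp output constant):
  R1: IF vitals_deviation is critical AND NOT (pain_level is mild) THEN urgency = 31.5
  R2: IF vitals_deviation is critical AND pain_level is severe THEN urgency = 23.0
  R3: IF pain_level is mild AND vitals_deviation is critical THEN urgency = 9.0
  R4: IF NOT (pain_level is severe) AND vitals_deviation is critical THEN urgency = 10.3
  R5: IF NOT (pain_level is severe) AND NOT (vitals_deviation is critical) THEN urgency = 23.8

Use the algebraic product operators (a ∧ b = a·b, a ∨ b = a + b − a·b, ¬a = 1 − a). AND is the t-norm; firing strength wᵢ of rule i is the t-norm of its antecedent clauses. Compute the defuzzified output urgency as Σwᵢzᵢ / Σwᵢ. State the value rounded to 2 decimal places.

R1 (z=31.5): critical=0.09, ¬mild=1−0.30=0.70; AND[a·b] → w = 0.0630
R2 (z=23.0): critical=0.09, severe=0.96; AND[a·b] → w = 0.0864
R3 (z=9.0): mild=0.30, critical=0.09; AND[a·b] → w = 0.0270
R4 (z=10.3): ¬severe=1−0.96=0.04, critical=0.09; AND[a·b] → w = 0.0036
R5 (z=23.8): ¬severe=1−0.96=0.04, ¬critical=1−0.09=0.91; AND[a·b] → w = 0.0364
Weighted average = (0.0630·31.5 + 0.0864·23.0 + 0.0270·9.0 + 0.0036·10.3 + 0.0364·23.8) / (0.0630 + 0.0864 + 0.0270 + 0.0036 + 0.0364)
  = 5.1181 / 0.2164 = 23.65

23.65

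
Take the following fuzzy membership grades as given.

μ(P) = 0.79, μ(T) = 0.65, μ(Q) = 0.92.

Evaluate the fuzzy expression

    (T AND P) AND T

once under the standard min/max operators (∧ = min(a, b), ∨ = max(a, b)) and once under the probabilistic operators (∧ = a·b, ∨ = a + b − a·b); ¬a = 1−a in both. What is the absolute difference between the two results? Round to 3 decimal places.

Under standard min/max:
  T AND P = min(a, b) on (0.65, 0.79) = 0.65
  (T AND P) AND T = min(a, b) on (0.65, 0.65) = 0.65
  → value = 0.6500
Under probabilistic:
  T AND P = a·b on (0.6500, 0.7900) = 0.5135
  (T AND P) AND T = a·b on (0.5135, 0.6500) = 0.3338
  → value = 0.3338
|0.6500 − 0.3338| = 0.316

0.316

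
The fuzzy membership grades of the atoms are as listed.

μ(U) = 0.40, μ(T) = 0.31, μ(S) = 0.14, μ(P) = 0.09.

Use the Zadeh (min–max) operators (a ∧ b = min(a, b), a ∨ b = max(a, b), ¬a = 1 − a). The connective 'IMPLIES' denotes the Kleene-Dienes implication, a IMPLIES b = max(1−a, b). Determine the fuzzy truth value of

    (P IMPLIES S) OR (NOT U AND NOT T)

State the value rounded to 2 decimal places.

P IMPLIES S  [Kleene-Dienes: max(1−a, b)] with a=0.09, b=0.14 → 0.91
NOT U = 1 − 0.40 = 0.60
NOT T = 1 − 0.31 = 0.69
NOT U AND NOT T = min(a, b) on (0.60, 0.69) = 0.60
(P IMPLIES S) OR (NOT U AND NOT T) = max(a, b) on (0.91, 0.60) = 0.91

0.91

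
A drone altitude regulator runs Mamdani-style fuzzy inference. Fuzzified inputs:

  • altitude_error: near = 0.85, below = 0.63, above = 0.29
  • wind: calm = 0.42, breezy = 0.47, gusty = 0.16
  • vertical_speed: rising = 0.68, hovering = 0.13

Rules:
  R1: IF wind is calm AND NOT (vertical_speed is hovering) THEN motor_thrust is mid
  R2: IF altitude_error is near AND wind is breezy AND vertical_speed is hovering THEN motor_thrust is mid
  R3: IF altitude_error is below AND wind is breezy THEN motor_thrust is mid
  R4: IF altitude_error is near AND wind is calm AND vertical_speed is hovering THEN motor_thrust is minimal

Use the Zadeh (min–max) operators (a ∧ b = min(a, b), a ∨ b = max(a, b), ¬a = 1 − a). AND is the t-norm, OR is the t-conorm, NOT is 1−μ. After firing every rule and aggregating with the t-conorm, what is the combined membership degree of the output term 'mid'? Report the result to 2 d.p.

R1: calm=0.42, ¬hovering=1−0.13=0.87; AND[min(a, b)] → w = 0.42
R2: near=0.85, breezy=0.47, hovering=0.13; AND[min(a, b)] → w = 0.13
R3: below=0.63, breezy=0.47; AND[min(a, b)] → w = 0.47
R4: near=0.85, calm=0.42, hovering=0.13; AND[min(a, b)] → w = 0.13
Rules with consequent 'mid': {R1, R2, R3} → strengths 0.42, 0.13, 0.47
Aggregate via t-conorm [max(a, b)]: 0.47

0.47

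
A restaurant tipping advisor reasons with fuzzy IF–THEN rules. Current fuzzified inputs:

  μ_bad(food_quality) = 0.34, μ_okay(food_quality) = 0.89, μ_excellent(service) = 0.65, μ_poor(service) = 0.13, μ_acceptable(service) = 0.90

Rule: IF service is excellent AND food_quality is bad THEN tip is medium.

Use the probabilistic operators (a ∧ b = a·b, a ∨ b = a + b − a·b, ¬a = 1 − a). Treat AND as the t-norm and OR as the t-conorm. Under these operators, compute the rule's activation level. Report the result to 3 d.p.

0.221

firing strength: excellent=0.65, bad=0.34; AND[a·b] → w = 0.2210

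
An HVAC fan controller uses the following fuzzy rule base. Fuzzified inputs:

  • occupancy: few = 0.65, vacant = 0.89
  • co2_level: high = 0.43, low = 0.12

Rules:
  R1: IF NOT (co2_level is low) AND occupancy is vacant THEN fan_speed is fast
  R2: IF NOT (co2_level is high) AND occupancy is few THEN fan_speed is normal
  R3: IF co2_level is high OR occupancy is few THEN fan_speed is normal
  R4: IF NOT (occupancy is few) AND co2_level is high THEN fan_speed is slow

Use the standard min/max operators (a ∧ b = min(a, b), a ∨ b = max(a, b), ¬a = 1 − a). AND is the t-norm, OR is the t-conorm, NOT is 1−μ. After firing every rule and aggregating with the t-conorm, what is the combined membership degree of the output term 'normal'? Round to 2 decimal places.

R1: ¬low=1−0.12=0.88, vacant=0.89; AND[min(a, b)] → w = 0.88
R2: ¬high=1−0.43=0.57, few=0.65; AND[min(a, b)] → w = 0.57
R3: high=0.43, few=0.65; OR[max(a, b)] → w = 0.65
R4: ¬few=1−0.65=0.35, high=0.43; AND[min(a, b)] → w = 0.35
Rules with consequent 'normal': {R2, R3} → strengths 0.57, 0.65
Aggregate via t-conorm [max(a, b)]: 0.65

0.65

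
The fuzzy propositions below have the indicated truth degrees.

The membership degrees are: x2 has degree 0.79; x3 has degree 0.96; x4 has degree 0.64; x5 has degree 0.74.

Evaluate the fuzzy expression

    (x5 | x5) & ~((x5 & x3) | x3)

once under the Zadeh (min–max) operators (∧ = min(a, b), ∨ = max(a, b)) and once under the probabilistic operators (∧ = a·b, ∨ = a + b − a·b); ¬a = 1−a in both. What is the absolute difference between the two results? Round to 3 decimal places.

0.029

Under Zadeh (min–max):
  x5 | x5 = max(a, b) on (0.74, 0.74) = 0.74
  x5 & x3 = min(a, b) on (0.74, 0.96) = 0.74
  (x5 & x3) | x3 = max(a, b) on (0.74, 0.96) = 0.96
  ~((x5 & x3) | x3) = 1 − 0.96 = 0.04
  (x5 | x5) & ~((x5 & x3) | x3) = min(a, b) on (0.74, 0.04) = 0.04
  → value = 0.0400
Under probabilistic:
  x5 | x5 = a + b − a·b on (0.7400, 0.7400) = 0.9324
  x5 & x3 = a·b on (0.7400, 0.9600) = 0.7104
  (x5 & x3) | x3 = a + b − a·b on (0.7104, 0.9600) = 0.9884
  ~((x5 & x3) | x3) = 1 − 0.9884 = 0.0116
  (x5 | x5) & ~((x5 & x3) | x3) = a·b on (0.9324, 0.0116) = 0.0108
  → value = 0.0108
|0.0400 − 0.0108| = 0.029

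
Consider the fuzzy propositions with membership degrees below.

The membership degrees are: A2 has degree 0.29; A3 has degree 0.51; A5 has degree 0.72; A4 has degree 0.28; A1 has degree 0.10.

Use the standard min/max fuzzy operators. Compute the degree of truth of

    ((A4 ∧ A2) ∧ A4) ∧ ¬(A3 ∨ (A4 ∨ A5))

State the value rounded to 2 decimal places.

A4 ∧ A2 = min(a, b) on (0.28, 0.29) = 0.28
(A4 ∧ A2) ∧ A4 = min(a, b) on (0.28, 0.28) = 0.28
A4 ∨ A5 = max(a, b) on (0.28, 0.72) = 0.72
A3 ∨ (A4 ∨ A5) = max(a, b) on (0.51, 0.72) = 0.72
¬(A3 ∨ (A4 ∨ A5)) = 1 − 0.72 = 0.28
((A4 ∧ A2) ∧ A4) ∧ ¬(A3 ∨ (A4 ∨ A5)) = min(a, b) on (0.28, 0.28) = 0.28

0.28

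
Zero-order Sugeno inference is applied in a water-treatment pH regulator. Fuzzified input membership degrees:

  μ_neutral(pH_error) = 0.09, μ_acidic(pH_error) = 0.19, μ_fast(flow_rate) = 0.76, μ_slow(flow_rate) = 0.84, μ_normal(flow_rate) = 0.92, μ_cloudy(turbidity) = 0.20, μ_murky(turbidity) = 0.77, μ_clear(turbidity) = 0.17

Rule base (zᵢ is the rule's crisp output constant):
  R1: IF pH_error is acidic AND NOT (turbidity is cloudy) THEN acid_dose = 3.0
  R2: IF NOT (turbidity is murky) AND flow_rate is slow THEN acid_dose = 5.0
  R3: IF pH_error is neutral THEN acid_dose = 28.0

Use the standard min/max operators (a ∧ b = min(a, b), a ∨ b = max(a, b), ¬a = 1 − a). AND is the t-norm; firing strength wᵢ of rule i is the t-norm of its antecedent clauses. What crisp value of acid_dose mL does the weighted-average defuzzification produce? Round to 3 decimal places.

R1 (z=3.0): acidic=0.19, ¬cloudy=1−0.20=0.80; AND[min(a, b)] → w = 0.19
R2 (z=5.0): ¬murky=1−0.77=0.23, slow=0.84; AND[min(a, b)] → w = 0.23
R3 (z=28.0): neutral=0.09 → w = 0.09
Weighted average = (0.19·3.0 + 0.23·5.0 + 0.09·28.0) / (0.19 + 0.23 + 0.09)
  = 4.2400 / 0.5100 = 8.314

8.314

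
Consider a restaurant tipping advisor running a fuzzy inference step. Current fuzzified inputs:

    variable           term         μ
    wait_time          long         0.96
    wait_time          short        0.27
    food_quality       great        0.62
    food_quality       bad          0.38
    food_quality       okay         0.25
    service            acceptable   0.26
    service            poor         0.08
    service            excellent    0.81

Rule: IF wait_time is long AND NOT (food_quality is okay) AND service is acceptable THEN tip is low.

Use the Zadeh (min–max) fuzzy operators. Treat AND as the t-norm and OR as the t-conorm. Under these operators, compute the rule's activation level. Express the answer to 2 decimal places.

0.26

firing strength: long=0.96, ¬okay=1−0.25=0.75, acceptable=0.26; AND[min(a, b)] → w = 0.26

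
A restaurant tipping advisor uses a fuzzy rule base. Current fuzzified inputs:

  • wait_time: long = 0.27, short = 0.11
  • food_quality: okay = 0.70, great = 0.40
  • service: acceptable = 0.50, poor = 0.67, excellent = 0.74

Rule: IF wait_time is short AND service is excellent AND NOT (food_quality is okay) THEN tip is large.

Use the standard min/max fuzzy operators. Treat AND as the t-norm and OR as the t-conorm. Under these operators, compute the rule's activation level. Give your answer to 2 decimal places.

0.11

firing strength: short=0.11, excellent=0.74, ¬okay=1−0.70=0.30; AND[min(a, b)] → w = 0.11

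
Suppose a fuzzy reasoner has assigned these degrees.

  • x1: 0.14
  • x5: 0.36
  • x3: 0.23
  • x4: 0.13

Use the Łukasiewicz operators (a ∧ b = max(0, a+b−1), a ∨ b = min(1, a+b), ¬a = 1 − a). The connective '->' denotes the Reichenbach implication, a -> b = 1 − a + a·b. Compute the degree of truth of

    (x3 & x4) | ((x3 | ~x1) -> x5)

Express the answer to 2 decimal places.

x3 & x4 = max(0, a+b−1) on (0.23, 0.13) = 0.00
~x1 = 1 − 0.14 = 0.86
x3 | ~x1 = min(1, a+b) on (0.23, 0.86) = 1.00
(x3 | ~x1) -> x5  [Reichenbach: 1 − a + a·b] with a=1.00, b=0.36 → 0.36
(x3 & x4) | ((x3 | ~x1) -> x5) = min(1, a+b) on (0.00, 0.36) = 0.36

0.36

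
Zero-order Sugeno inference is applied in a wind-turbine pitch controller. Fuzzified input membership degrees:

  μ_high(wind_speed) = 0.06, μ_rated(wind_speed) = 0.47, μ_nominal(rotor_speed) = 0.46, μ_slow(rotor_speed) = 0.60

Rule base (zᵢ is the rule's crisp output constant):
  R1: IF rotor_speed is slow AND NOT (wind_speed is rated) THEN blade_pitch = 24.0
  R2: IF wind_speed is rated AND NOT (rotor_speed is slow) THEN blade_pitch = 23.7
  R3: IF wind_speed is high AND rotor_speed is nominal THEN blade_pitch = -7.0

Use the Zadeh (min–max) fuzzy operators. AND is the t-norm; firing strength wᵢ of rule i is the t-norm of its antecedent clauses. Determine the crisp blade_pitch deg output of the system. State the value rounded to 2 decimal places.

R1 (z=24.0): slow=0.60, ¬rated=1−0.47=0.53; AND[min(a, b)] → w = 0.53
R2 (z=23.7): rated=0.47, ¬slow=1−0.60=0.40; AND[min(a, b)] → w = 0.40
R3 (z=-7.0): high=0.06, nominal=0.46; AND[min(a, b)] → w = 0.06
Weighted average = (0.53·24.0 + 0.40·23.7 + 0.06·-7.0) / (0.53 + 0.40 + 0.06)
  = 21.7800 / 0.9900 = 22.00

22.00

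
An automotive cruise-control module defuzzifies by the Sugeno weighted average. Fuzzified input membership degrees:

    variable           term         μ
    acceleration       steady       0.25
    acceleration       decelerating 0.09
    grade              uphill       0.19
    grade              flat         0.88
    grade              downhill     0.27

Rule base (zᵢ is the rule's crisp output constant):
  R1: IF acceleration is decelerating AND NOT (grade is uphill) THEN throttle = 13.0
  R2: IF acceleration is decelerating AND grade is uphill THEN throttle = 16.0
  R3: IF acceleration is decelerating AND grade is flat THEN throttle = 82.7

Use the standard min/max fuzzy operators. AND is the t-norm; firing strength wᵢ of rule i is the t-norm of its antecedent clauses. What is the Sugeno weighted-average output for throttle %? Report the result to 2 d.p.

R1 (z=13.0): decelerating=0.09, ¬uphill=1−0.19=0.81; AND[min(a, b)] → w = 0.09
R2 (z=16.0): decelerating=0.09, uphill=0.19; AND[min(a, b)] → w = 0.09
R3 (z=82.7): decelerating=0.09, flat=0.88; AND[min(a, b)] → w = 0.09
Weighted average = (0.09·13.0 + 0.09·16.0 + 0.09·82.7) / (0.09 + 0.09 + 0.09)
  = 10.0530 / 0.2700 = 37.23

37.23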